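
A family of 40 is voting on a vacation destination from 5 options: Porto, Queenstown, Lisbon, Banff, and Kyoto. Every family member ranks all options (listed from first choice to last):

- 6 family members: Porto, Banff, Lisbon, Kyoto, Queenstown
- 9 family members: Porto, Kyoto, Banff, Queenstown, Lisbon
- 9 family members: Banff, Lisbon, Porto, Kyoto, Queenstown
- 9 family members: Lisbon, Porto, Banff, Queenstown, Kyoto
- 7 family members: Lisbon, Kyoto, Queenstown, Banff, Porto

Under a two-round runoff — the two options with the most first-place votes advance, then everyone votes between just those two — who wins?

Lisbon

Round 1 first-place votes: Porto 15, Queenstown 0, Lisbon 16, Banff 9, Kyoto 0.
Lisbon and Porto advance.
Runoff: Lisbon is preferred to Porto by 25 voters; Porto by 15.
Lisbon wins the runoff.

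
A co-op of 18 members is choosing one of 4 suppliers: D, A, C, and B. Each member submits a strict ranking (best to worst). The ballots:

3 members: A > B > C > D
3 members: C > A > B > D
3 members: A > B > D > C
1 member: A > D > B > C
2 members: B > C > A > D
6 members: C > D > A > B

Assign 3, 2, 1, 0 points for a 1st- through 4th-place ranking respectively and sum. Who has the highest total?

A

D: 3·0 + 3·0 + 3·1 + 1·2 + 2·0 + 6·2 = 17
A: 3·3 + 3·2 + 3·3 + 1·3 + 2·1 + 6·1 = 35
C: 3·1 + 3·3 + 3·0 + 1·0 + 2·2 + 6·3 = 34
B: 3·2 + 3·1 + 3·2 + 1·1 + 2·3 + 6·0 = 22
A has the highest Borda score (35).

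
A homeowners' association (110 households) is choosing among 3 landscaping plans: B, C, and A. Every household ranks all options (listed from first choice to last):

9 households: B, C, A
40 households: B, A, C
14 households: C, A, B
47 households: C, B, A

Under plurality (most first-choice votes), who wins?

C

First-place votes: B 49, C 61, A 0.
C has the most first-place votes.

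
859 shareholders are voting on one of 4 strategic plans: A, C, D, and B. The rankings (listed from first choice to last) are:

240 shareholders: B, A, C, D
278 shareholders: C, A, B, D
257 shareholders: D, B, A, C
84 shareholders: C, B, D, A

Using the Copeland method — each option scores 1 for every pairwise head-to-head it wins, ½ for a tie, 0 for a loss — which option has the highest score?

A: beats C and D; loses to B → score 2.
C: beats D; loses to A and B → score 1.
D: loses to A, C, and B → score 0.
B: beats A, C, and D → score 3.
B has the best pairwise record.

B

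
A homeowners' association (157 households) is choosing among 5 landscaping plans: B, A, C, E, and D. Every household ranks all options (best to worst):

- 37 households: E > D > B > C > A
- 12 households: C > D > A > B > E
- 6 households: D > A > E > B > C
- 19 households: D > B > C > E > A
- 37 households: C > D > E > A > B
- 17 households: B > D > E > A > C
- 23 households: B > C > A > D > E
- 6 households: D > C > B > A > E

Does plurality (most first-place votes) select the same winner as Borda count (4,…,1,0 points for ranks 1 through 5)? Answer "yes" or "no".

no

Plurality — first-place votes: B 40, A 0, C 49, E 37, D 31. Winner: C.
Borda — scores: B 321, A 148, C 358, E 287, D 456. Winner: D.
The two methods disagree.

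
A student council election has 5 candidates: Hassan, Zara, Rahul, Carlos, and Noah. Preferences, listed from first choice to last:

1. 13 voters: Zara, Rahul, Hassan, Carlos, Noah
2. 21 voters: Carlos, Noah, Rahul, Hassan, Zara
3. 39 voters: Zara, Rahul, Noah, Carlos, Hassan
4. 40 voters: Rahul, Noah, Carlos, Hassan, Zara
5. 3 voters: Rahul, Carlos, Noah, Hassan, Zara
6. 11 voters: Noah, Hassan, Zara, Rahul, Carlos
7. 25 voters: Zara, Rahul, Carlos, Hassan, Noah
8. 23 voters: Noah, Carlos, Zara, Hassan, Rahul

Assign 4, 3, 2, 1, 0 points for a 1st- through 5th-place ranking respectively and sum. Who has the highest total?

Hassan: 13·2 + 21·1 + 39·0 + 40·1 + 3·1 + 11·3 + 25·1 + 23·1 = 171
Zara: 13·4 + 21·0 + 39·4 + 40·0 + 3·0 + 11·2 + 25·4 + 23·2 = 376
Rahul: 13·3 + 21·2 + 39·3 + 40·4 + 3·4 + 11·1 + 25·3 + 23·0 = 456
Carlos: 13·1 + 21·4 + 39·1 + 40·2 + 3·3 + 11·0 + 25·2 + 23·3 = 344
Noah: 13·0 + 21·3 + 39·2 + 40·3 + 3·2 + 11·4 + 25·0 + 23·4 = 403
Rahul has the highest Borda score (456).

Rahul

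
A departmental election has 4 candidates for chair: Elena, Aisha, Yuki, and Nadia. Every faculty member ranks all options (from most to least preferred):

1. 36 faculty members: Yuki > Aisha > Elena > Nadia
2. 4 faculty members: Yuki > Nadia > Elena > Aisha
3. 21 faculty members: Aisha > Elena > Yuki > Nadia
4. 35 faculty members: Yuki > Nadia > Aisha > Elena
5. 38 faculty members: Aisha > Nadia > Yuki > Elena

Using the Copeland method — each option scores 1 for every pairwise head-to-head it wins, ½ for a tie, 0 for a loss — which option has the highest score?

Yuki

Elena: loses to Aisha, Yuki, and Nadia → score 0.
Aisha: beats Elena and Nadia; loses to Yuki → score 2.
Yuki: beats Elena, Aisha, and Nadia → score 3.
Nadia: beats Elena; loses to Aisha and Yuki → score 1.
Yuki has the best pairwise record.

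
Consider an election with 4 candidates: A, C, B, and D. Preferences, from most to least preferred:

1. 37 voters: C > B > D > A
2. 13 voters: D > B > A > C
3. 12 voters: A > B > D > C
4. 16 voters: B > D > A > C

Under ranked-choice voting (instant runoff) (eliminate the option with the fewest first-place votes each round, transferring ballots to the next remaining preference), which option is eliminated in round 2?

D

Round 1: A 12, C 37, B 16, D 13. Eliminate A.
Round 2: C 37, B 28, D 13. Eliminate D.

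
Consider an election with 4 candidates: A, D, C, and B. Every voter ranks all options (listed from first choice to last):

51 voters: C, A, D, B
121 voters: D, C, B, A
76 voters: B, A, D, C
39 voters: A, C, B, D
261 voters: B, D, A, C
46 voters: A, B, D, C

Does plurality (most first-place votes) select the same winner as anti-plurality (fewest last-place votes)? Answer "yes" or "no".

no

Plurality — first-place votes: A 85, D 121, C 51, B 337. Winner: B.
Anti-plurality — last-place votes: A 121, D 39, C 383, B 51. Winner: D.
The two methods disagree.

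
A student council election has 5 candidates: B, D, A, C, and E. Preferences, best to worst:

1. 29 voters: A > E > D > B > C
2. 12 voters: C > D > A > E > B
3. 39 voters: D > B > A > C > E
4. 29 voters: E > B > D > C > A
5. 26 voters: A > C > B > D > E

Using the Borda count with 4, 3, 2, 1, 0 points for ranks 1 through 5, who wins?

D

B: 29·1 + 12·0 + 39·3 + 29·3 + 26·2 = 285
D: 29·2 + 12·3 + 39·4 + 29·2 + 26·1 = 334
A: 29·4 + 12·2 + 39·2 + 29·0 + 26·4 = 322
C: 29·0 + 12·4 + 39·1 + 29·1 + 26·3 = 194
E: 29·3 + 12·1 + 39·0 + 29·4 + 26·0 = 215
D has the highest Borda score (334).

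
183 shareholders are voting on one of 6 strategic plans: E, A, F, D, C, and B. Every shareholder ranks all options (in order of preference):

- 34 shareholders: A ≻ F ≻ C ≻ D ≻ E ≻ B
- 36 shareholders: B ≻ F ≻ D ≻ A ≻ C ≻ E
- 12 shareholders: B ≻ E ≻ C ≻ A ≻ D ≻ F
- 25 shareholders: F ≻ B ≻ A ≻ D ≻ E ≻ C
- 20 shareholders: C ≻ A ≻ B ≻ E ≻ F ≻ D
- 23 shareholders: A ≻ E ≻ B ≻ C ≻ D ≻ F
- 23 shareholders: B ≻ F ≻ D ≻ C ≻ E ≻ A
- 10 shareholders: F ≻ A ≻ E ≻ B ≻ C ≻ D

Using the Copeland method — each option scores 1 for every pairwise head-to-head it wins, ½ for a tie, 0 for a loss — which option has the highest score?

E: loses to A, F, D, C, and B → score 0.
A: beats E, D, and C; loses to F and B → score 3.
F: beats E, A, D, and C; loses to B → score 4.
D: beats E; loses to A, F, C, and B → score 1.
C: beats E and D; loses to A, F, and B → score 2.
B: beats E, A, F, D, and C → score 5.
B has the best pairwise record.

B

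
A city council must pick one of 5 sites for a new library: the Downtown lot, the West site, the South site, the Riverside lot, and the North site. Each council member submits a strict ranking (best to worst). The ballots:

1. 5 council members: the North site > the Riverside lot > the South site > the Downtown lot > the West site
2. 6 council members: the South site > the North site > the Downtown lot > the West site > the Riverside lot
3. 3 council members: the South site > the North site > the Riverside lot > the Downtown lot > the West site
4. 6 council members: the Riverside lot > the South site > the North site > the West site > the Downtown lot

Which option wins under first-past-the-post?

First-place votes: the Downtown lot 0, the West site 0, the South site 9, the Riverside lot 6, the North site 5.
the South site has the most first-place votes.

the South site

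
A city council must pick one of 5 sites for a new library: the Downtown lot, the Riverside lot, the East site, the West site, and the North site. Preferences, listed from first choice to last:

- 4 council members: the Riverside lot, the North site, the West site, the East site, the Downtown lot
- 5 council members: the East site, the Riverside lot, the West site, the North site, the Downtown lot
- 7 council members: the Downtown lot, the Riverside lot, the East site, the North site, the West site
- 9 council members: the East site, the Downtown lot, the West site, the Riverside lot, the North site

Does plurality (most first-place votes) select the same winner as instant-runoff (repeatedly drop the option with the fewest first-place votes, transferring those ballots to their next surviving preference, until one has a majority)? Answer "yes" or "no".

Plurality — first-place votes: the Downtown lot 7, the Riverside lot 4, the East site 14, the West site 0, the North site 0. Winner: the East site.
Instant-runoff — R1 the Downtown lot 7, the Riverside lot 4, the East site 14, the West site 0, the North site 0 (the East site winner). Winner: the East site.
The two methods agree.

yes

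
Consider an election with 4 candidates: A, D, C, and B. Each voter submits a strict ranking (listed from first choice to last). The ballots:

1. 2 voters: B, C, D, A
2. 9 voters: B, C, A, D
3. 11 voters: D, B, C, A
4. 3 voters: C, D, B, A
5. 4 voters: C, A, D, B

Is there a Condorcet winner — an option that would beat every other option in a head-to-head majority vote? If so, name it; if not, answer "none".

none

Checking pairwise contests:
D beats A 16–13.
C beats D 18–11.
B beats C 22–7.
D beats B 18–11.
Every option loses at least one head-to-head, so there is no Condorcet winner.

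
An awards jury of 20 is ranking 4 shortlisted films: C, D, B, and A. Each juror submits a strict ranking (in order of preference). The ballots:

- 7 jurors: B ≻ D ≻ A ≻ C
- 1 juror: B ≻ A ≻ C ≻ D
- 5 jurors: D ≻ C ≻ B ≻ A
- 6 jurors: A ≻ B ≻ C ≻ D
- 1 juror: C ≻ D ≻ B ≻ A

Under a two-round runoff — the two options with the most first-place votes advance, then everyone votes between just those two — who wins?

Round 1 first-place votes: C 1, D 5, B 8, A 6.
B and A advance.
Runoff: B is preferred to A by 14 voters; A by 6.
B wins the runoff.

B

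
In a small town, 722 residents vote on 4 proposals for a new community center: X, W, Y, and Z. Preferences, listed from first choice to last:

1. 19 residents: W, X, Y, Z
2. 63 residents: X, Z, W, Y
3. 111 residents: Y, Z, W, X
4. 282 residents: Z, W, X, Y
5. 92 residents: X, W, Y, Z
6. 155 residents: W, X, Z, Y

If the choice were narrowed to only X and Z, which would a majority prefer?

Z

Voters preferring X to Z: 329; preferring Z to X: 393.
Z wins the head-to-head.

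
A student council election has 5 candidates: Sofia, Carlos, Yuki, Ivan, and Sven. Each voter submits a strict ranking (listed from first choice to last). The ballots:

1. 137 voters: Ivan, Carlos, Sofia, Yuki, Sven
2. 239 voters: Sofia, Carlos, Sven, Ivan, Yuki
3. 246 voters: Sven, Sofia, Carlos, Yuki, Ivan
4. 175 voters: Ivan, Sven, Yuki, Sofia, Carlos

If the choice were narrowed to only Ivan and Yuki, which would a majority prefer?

Voters preferring Ivan to Yuki: 551; preferring Yuki to Ivan: 246.
Ivan wins the head-to-head.

Ivan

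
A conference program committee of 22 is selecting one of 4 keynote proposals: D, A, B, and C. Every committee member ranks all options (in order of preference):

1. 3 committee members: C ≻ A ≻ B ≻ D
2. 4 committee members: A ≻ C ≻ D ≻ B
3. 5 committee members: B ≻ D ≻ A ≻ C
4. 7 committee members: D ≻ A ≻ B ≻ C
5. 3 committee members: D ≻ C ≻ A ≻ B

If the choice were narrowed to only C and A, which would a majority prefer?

A

Voters preferring C to A: 6; preferring A to C: 16.
A wins the head-to-head.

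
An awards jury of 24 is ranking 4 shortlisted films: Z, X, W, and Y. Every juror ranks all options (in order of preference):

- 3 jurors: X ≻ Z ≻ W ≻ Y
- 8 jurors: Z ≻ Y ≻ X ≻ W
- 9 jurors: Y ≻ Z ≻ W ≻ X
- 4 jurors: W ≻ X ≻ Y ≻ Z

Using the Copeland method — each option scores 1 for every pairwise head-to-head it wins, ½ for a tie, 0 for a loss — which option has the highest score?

Z: beats X and W; loses to Y → score 2.
X: loses to Z, W, and Y → score 0.
W: beats X; loses to Z and Y → score 1.
Y: beats Z, X, and W → score 3.
Y has the best pairwise record.

Y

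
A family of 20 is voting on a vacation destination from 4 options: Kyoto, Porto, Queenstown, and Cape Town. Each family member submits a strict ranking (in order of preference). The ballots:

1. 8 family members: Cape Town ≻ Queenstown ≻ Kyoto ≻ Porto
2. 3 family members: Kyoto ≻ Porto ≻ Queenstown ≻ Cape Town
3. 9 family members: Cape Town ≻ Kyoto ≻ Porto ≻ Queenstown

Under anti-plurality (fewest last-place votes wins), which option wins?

Kyoto

Last-place votes: Kyoto 0, Porto 8, Queenstown 9, Cape Town 3.
Kyoto is ranked last by the fewest voters, so Kyoto wins.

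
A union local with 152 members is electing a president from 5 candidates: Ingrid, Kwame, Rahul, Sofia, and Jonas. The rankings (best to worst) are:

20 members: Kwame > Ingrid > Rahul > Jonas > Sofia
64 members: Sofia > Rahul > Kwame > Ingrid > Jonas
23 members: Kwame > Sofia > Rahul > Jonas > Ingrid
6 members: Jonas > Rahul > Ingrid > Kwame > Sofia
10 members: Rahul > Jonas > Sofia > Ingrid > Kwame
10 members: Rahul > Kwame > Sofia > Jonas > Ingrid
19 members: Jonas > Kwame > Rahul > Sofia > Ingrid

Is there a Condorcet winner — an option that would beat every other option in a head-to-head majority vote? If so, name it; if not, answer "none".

none

Checking pairwise contests:
Kwame beats Ingrid 136–16.
Rahul beats Kwame 90–62.
Sofia beats Rahul 87–65.
Kwame beats Sofia 78–74.
Ingrid beats Jonas 84–68.
Every option loses at least one head-to-head, so there is no Condorcet winner.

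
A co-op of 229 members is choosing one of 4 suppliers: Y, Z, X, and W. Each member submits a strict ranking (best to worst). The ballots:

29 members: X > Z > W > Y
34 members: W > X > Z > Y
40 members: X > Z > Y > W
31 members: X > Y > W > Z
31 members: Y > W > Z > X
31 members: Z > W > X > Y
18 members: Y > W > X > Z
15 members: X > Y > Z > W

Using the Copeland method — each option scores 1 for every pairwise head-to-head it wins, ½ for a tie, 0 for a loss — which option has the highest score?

X

Y: beats W; loses to Z and X → score 1.
Z: beats Y and W; loses to X → score 2.
X: beats Y, Z, and W → score 3.
W: loses to Y, Z, and X → score 0.
X has the best pairwise record.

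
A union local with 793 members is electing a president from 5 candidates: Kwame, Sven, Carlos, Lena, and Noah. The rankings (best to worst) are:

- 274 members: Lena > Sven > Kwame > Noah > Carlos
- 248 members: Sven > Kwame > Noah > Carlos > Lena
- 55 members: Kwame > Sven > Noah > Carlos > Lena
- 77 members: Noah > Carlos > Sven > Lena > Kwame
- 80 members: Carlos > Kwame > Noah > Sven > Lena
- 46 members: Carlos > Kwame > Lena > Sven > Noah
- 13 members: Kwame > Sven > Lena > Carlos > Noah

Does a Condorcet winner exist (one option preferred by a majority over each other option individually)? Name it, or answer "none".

Sven vs Kwame: 599–194 for Sven.
Sven vs Carlos: 590–203 for Sven.
Sven vs Lena: 473–320 for Sven.
Sven vs Noah: 636–157 for Sven.
Sven beats every other option head-to-head.

Sven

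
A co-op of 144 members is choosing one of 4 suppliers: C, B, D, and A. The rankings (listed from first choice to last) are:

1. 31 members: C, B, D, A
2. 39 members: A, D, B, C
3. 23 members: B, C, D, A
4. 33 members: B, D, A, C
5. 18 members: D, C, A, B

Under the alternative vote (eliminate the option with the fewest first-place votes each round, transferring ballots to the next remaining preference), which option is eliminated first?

Round 1: C 31, B 56, D 18, A 39. Eliminate D.

D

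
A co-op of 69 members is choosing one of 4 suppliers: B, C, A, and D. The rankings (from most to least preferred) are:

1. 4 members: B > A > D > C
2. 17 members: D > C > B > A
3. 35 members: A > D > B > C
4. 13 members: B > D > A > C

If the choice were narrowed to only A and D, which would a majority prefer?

Voters preferring A to D: 39; preferring D to A: 30.
A wins the head-to-head.

A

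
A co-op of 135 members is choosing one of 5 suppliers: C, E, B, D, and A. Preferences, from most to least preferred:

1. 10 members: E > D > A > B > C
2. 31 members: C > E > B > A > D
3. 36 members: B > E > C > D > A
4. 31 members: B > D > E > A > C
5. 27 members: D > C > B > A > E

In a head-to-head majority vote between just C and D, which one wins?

Voters preferring C to D: 67; preferring D to C: 68.
D wins the head-to-head.

D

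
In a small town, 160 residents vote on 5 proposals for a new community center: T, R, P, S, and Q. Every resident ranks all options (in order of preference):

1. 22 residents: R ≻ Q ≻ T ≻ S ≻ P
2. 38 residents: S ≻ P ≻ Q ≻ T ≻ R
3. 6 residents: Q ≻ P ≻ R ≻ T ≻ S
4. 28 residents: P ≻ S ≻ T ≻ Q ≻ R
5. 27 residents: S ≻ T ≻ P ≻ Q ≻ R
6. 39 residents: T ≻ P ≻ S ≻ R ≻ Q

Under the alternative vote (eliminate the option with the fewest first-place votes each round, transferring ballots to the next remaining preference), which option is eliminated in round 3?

Round 1: T 39, R 22, P 28, S 65, Q 6. Eliminate Q.
Round 2: T 39, R 22, P 34, S 65. Eliminate R.
Round 3: T 61, P 34, S 65. Eliminate P.

P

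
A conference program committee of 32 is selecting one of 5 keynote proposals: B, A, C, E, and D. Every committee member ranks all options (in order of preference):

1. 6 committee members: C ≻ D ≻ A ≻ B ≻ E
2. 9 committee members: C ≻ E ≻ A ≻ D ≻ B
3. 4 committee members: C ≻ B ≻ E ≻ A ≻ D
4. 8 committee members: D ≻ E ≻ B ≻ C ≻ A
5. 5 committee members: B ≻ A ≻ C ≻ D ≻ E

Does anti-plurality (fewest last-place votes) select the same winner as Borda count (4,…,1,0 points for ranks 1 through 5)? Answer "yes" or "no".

yes

Anti-plurality — last-place votes: B 9, A 8, C 0, E 11, D 4. Winner: C.
Borda — scores: B 54, A 49, C 94, E 59, D 64. Winner: C.
The two methods agree.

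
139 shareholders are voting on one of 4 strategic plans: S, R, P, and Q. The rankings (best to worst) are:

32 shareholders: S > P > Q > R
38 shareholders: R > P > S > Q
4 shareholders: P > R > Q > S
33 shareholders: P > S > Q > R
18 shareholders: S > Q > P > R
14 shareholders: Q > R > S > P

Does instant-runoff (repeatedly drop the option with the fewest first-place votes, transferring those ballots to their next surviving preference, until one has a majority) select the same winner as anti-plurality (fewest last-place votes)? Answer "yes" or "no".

yes

Instant-runoff — R1 S 50, R 38, P 37, Q 14 (Q out); R2 S 50, R 52, P 37 (P out); R3 S 83, R 56 (S winner). Winner: S.
Anti-plurality — last-place votes: S 4, R 83, P 14, Q 38. Winner: S.
The two methods agree.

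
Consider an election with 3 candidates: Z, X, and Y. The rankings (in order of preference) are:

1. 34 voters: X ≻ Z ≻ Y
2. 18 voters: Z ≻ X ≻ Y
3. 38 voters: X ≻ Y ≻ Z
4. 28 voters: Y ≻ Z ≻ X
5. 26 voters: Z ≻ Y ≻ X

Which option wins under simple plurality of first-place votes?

First-place votes: Z 44, X 72, Y 28.
X has the most first-place votes.

X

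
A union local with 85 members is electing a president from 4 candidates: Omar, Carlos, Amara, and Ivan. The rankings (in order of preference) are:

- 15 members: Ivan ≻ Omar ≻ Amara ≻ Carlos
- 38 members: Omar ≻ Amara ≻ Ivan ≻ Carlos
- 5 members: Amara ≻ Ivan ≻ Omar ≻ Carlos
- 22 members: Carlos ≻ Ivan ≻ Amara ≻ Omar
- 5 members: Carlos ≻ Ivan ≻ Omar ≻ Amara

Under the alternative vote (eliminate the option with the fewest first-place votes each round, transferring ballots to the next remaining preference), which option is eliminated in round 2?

Ivan

Round 1: Omar 38, Carlos 27, Amara 5, Ivan 15. Eliminate Amara.
Round 2: Omar 38, Carlos 27, Ivan 20. Eliminate Ivan.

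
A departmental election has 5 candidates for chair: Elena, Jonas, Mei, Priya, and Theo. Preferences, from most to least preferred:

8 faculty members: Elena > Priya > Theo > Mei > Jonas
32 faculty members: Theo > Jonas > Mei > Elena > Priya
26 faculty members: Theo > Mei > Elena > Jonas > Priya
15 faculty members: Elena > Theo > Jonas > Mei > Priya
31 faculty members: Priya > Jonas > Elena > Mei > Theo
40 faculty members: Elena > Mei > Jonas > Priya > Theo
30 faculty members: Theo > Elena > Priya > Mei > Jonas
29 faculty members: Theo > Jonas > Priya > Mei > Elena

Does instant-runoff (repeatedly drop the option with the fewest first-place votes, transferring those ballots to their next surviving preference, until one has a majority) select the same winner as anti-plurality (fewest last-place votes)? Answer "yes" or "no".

no

Instant-runoff — R1 Elena 63, Jonas 0, Mei 0, Priya 31, Theo 117 (Theo winner). Winner: Theo.
Anti-plurality — last-place votes: Elena 29, Jonas 38, Mei 0, Priya 73, Theo 71. Winner: Mei.
The two methods disagree.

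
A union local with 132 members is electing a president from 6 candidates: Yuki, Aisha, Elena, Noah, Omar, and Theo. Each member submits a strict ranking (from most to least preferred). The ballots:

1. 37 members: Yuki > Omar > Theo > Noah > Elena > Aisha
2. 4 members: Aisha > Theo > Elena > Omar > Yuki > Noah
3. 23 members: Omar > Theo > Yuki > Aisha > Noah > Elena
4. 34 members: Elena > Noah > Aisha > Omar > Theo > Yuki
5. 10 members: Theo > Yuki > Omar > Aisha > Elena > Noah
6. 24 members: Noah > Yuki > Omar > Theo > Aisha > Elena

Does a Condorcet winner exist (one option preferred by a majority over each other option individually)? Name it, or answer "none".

Checking pairwise contests:
Theo beats Yuki 71–61.
Yuki beats Aisha 94–38.
Yuki beats Elena 94–38.
Yuki beats Noah 74–58.
Yuki beats Omar 71–61.
Omar beats Theo 118–14.
Every option loses at least one head-to-head, so there is no Condorcet winner.

none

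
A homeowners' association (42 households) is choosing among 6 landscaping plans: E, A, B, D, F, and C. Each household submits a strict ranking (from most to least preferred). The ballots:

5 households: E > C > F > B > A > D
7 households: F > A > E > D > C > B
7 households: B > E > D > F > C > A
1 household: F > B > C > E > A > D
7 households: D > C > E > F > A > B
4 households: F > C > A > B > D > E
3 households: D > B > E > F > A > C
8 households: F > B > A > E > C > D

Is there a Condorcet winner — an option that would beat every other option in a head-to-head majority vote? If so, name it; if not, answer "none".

none

Checking pairwise contests:
B beats E 23–19.
E beats A 23–19.
F beats B 32–10.
E beats D 28–14.
E beats F 22–20.
E beats C 30–12.
Every option loses at least one head-to-head, so there is no Condorcet winner.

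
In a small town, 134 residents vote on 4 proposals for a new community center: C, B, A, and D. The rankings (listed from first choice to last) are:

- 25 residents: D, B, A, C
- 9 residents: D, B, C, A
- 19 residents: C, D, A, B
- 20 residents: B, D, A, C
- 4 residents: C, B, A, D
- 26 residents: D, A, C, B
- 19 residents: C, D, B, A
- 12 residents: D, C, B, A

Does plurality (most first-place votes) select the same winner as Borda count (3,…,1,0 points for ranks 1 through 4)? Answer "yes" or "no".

Plurality — first-place votes: C 42, B 20, A 0, D 72. Winner: D.
Borda — scores: C 185, B 167, A 120, D 332. Winner: D.
The two methods agree.

yes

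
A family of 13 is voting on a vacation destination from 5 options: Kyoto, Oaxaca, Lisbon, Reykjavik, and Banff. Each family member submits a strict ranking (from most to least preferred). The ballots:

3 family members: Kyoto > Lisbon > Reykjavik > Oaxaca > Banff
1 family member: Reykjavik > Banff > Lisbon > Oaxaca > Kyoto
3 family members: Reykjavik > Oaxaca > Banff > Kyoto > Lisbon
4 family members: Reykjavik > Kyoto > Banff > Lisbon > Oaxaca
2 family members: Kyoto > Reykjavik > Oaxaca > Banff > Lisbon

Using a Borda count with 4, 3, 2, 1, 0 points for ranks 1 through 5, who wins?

Reykjavik

Kyoto: 3·4 + 1·0 + 3·1 + 4·3 + 2·4 = 35
Oaxaca: 3·1 + 1·1 + 3·3 + 4·0 + 2·2 = 17
Lisbon: 3·3 + 1·2 + 3·0 + 4·1 + 2·0 = 15
Reykjavik: 3·2 + 1·4 + 3·4 + 4·4 + 2·3 = 44
Banff: 3·0 + 1·3 + 3·2 + 4·2 + 2·1 = 19
Reykjavik has the highest Borda score (44).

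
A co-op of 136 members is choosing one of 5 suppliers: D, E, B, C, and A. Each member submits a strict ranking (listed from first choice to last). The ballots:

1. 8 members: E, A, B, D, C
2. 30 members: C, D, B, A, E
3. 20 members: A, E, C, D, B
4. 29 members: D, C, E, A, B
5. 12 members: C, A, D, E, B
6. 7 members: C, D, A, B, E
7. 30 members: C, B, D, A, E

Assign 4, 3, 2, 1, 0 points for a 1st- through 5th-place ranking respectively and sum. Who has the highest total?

C

D: 8·1 + 30·3 + 20·1 + 29·4 + 12·2 + 7·3 + 30·2 = 339
E: 8·4 + 30·0 + 20·3 + 29·2 + 12·1 + 7·0 + 30·0 = 162
B: 8·2 + 30·2 + 20·0 + 29·0 + 12·0 + 7·1 + 30·3 = 173
C: 8·0 + 30·4 + 20·2 + 29·3 + 12·4 + 7·4 + 30·4 = 443
A: 8·3 + 30·1 + 20·4 + 29·1 + 12·3 + 7·2 + 30·1 = 243
C has the highest Borda score (443).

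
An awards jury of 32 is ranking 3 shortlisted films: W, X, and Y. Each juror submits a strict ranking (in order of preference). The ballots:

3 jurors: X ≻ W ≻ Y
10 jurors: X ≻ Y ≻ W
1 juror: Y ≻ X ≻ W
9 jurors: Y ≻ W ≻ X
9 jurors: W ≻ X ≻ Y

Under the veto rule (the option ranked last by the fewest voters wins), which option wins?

Last-place votes: W 11, X 9, Y 12.
X is ranked last by the fewest voters, so X wins.

X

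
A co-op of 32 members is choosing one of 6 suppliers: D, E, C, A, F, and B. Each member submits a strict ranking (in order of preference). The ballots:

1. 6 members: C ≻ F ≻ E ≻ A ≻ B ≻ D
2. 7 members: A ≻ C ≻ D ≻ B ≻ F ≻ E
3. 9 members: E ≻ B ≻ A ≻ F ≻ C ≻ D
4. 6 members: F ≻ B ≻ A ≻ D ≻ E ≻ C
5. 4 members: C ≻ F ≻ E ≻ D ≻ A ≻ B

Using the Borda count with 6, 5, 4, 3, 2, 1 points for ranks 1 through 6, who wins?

A

D: 6·1 + 7·4 + 9·1 + 6·3 + 4·3 = 73
E: 6·4 + 7·1 + 9·6 + 6·2 + 4·4 = 113
C: 6·6 + 7·5 + 9·2 + 6·1 + 4·6 = 119
A: 6·3 + 7·6 + 9·4 + 6·4 + 4·2 = 128
F: 6·5 + 7·2 + 9·3 + 6·6 + 4·5 = 127
B: 6·2 + 7·3 + 9·5 + 6·5 + 4·1 = 112
A has the highest Borda score (128).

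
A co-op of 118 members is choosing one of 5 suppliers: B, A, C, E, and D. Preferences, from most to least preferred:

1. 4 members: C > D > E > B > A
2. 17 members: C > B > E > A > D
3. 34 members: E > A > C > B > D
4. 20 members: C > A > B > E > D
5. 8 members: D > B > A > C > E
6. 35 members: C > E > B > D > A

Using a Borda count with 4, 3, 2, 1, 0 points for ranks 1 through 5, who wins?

B: 4·1 + 17·3 + 34·1 + 20·2 + 8·3 + 35·2 = 223
A: 4·0 + 17·1 + 34·3 + 20·3 + 8·2 + 35·0 = 195
C: 4·4 + 17·4 + 34·2 + 20·4 + 8·1 + 35·4 = 380
E: 4·2 + 17·2 + 34·4 + 20·1 + 8·0 + 35·3 = 303
D: 4·3 + 17·0 + 34·0 + 20·0 + 8·4 + 35·1 = 79
C has the highest Borda score (380).

C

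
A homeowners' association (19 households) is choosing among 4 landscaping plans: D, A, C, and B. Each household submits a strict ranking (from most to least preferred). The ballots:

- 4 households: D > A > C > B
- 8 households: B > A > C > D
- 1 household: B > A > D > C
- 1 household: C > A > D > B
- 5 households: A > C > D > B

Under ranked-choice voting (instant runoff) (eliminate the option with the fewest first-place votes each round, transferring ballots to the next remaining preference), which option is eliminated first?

Round 1: D 4, A 5, C 1, B 9. Eliminate C.

C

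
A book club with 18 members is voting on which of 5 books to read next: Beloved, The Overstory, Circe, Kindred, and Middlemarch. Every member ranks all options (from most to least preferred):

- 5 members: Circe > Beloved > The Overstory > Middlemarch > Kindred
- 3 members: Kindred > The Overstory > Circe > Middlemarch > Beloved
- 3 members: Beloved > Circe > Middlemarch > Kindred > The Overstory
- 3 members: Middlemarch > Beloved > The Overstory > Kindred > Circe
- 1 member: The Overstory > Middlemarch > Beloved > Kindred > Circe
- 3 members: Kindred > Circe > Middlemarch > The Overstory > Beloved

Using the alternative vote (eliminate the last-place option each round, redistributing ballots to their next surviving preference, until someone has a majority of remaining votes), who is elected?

Kindred

Round 1: Beloved 3, The Overstory 1, Circe 5, Kindred 6, Middlemarch 3. Eliminate The Overstory.
Round 2: Beloved 3, Circe 5, Kindred 6, Middlemarch 4. Eliminate Beloved.
Round 3: Circe 8, Kindred 6, Middlemarch 4. Eliminate Middlemarch.
Round 4: Circe 8, Kindred 10. Kindred has a majority.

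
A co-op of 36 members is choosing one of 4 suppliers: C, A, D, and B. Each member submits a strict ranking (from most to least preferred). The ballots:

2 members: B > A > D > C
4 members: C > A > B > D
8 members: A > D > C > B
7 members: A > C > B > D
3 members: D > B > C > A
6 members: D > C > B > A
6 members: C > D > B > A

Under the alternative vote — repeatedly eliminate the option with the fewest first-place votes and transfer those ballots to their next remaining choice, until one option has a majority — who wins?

Round 1: C 10, A 15, D 9, B 2. Eliminate B.
Round 2: C 10, A 17, D 9. Eliminate D.
Round 3: C 19, A 17. C has a majority.

C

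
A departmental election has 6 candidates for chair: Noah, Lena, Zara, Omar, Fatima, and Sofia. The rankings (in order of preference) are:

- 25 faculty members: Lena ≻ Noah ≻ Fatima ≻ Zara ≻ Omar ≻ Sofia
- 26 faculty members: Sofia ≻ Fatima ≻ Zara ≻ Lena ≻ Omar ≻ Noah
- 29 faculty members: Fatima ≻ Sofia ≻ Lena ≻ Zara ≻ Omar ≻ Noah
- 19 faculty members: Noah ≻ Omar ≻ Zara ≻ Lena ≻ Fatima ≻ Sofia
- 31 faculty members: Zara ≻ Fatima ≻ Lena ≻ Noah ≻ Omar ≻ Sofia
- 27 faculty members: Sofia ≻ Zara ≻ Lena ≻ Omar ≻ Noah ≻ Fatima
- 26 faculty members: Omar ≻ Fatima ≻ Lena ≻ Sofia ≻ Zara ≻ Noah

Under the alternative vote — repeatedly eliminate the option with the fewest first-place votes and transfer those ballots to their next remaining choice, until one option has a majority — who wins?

Round 1: Noah 19, Lena 25, Zara 31, Omar 26, Fatima 29, Sofia 53. Eliminate Noah.
Round 2: Lena 25, Zara 31, Omar 45, Fatima 29, Sofia 53. Eliminate Lena.
Round 3: Zara 31, Omar 45, Fatima 54, Sofia 53. Eliminate Zara.
Round 4: Omar 45, Fatima 85, Sofia 53. Eliminate Omar.
Round 5: Fatima 130, Sofia 53. Fatima has a majority.

Fatima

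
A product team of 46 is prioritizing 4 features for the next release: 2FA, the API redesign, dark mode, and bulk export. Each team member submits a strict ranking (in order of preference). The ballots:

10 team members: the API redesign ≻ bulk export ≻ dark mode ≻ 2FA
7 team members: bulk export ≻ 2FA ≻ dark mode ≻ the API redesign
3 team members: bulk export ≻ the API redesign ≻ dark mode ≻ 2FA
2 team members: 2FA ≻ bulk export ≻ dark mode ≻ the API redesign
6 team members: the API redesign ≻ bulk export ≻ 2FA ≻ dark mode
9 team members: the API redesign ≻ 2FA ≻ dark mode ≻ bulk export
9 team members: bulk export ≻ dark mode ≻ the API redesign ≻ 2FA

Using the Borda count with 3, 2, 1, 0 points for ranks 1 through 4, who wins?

bulk export

2FA: 10·0 + 7·2 + 3·0 + 2·3 + 6·1 + 9·2 + 9·0 = 44
the API redesign: 10·3 + 7·0 + 3·2 + 2·0 + 6·3 + 9·3 + 9·1 = 90
dark mode: 10·1 + 7·1 + 3·1 + 2·1 + 6·0 + 9·1 + 9·2 = 49
bulk export: 10·2 + 7·3 + 3·3 + 2·2 + 6·2 + 9·0 + 9·3 = 93
bulk export has the highest Borda score (93).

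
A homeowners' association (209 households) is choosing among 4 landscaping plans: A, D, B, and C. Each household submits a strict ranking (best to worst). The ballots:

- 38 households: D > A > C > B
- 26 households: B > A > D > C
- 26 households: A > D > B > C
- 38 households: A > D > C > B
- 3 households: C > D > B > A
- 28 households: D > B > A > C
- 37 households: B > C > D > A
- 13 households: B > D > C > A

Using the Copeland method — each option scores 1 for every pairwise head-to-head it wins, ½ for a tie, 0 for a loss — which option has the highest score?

D

A: beats C; loses to D and B → score 1.
D: beats A, B, and C → score 3.
B: beats A and C; loses to D → score 2.
C: loses to A, D, and B → score 0.
D has the best pairwise record.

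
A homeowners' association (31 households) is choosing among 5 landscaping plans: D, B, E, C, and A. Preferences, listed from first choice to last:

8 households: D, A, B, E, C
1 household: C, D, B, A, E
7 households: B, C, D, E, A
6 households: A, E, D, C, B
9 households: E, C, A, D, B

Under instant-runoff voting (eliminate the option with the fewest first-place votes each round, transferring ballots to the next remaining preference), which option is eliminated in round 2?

Round 1: D 8, B 7, E 9, C 1, A 6. Eliminate C.
Round 2: D 9, B 7, E 9, A 6. Eliminate A.

A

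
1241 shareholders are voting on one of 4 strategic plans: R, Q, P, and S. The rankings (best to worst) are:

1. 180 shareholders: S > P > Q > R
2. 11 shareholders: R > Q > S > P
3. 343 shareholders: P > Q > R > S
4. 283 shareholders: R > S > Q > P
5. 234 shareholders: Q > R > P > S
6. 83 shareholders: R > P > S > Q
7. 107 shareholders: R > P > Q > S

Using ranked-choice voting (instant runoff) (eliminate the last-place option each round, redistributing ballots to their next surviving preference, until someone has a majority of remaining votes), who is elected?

Round 1: R 484, Q 234, P 343, S 180. Eliminate S.
Round 2: R 484, Q 234, P 523. Eliminate Q.
Round 3: R 718, P 523. R has a majority.

R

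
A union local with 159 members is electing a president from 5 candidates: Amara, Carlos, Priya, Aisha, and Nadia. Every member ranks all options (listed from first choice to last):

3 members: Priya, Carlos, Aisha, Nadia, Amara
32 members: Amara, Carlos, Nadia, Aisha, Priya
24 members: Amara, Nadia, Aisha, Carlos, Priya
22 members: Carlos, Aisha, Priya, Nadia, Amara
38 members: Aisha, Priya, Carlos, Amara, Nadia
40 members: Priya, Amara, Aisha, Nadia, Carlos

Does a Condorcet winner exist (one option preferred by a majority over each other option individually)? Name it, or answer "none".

none

Checking pairwise contests:
Priya beats Amara 103–56.
Amara beats Carlos 96–63.
Aisha beats Priya 116–43.
Amara beats Aisha 96–63.
Amara beats Nadia 134–25.
Every option loses at least one head-to-head, so there is no Condorcet winner.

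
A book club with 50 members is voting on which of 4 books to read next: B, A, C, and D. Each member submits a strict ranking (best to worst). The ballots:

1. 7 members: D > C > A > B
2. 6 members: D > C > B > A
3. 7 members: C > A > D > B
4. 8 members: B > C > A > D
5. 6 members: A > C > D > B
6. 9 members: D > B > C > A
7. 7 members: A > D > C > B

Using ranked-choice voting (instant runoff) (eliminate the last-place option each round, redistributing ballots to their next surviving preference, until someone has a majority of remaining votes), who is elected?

Round 1: B 8, A 13, C 7, D 22. Eliminate C.
Round 2: B 8, A 20, D 22. Eliminate B.
Round 3: A 28, D 22. A has a majority.

A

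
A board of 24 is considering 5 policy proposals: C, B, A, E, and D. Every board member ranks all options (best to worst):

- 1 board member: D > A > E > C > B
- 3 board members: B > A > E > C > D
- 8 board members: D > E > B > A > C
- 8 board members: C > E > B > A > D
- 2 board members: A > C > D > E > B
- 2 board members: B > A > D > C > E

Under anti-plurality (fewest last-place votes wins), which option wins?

Last-place votes: C 8, B 3, A 0, E 2, D 11.
A is ranked last by the fewest voters, so A wins.

A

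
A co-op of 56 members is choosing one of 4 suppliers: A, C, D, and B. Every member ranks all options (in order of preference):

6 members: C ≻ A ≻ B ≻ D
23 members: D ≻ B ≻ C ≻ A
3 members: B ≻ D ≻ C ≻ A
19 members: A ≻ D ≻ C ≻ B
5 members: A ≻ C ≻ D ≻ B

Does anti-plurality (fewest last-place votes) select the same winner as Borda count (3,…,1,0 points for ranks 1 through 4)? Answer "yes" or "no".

no

Anti-plurality — last-place votes: A 26, C 0, D 6, B 24. Winner: C.
Borda — scores: A 84, C 73, D 118, B 61. Winner: D.
The two methods disagree.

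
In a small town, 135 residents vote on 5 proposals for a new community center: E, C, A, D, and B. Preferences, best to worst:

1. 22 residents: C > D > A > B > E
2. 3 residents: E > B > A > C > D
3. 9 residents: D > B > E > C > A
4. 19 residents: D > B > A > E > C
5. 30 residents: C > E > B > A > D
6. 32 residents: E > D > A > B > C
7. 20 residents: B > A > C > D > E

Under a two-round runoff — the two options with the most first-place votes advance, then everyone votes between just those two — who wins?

Round 1 first-place votes: E 35, C 52, A 0, D 28, B 20.
C and E advance.
Runoff: C is preferred to E by 72 voters; E by 63.
C wins the runoff.

C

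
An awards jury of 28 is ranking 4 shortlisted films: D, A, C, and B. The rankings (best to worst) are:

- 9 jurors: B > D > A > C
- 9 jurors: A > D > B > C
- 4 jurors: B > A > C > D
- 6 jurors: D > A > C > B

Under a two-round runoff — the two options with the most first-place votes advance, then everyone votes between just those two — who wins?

Round 1 first-place votes: D 6, A 9, C 0, B 13.
B and A advance.
Runoff: B is preferred to A by 13 voters; A by 15.
A wins the runoff.

A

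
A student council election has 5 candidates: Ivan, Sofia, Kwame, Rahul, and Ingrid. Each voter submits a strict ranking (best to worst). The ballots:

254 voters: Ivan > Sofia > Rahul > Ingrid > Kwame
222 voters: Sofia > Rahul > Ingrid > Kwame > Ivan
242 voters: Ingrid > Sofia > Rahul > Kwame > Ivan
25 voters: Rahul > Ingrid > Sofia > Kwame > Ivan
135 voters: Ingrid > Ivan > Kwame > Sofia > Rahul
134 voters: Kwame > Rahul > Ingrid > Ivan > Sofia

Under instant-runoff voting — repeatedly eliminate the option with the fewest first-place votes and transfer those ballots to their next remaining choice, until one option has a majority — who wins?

Round 1: Ivan 254, Sofia 222, Kwame 134, Rahul 25, Ingrid 377. Eliminate Rahul.
Round 2: Ivan 254, Sofia 222, Kwame 134, Ingrid 402. Eliminate Kwame.
Round 3: Ivan 254, Sofia 222, Ingrid 536. Ingrid has a majority.

Ingrid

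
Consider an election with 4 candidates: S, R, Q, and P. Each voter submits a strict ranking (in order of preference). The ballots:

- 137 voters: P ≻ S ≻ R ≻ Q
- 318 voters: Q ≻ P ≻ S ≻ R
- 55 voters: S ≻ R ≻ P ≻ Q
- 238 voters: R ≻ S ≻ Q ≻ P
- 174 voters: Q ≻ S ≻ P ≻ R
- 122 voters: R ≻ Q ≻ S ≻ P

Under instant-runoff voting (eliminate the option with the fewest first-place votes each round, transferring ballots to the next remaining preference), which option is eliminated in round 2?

Round 1: S 55, R 360, Q 492, P 137. Eliminate S.
Round 2: R 415, Q 492, P 137. Eliminate P.

P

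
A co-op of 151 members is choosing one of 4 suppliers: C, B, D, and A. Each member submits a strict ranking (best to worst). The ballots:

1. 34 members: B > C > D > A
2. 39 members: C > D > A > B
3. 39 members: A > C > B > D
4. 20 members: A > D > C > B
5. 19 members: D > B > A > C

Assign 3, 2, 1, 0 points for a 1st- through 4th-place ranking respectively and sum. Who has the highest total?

C

C: 34·2 + 39·3 + 39·2 + 20·1 + 19·0 = 283
B: 34·3 + 39·0 + 39·1 + 20·0 + 19·2 = 179
D: 34·1 + 39·2 + 39·0 + 20·2 + 19·3 = 209
A: 34·0 + 39·1 + 39·3 + 20·3 + 19·1 = 235
C has the highest Borda score (283).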